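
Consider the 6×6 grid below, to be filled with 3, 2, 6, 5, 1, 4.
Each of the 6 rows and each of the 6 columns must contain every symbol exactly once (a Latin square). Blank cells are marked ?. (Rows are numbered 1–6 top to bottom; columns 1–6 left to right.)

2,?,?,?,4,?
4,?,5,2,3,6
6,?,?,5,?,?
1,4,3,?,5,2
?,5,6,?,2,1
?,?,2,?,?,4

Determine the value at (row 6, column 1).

5

Row 1, column 3: row 1 has {2, 4} and column 3 has {3, 2, 6, 5}, leaving only 1.
Row 2, column 2: row 2 has {3, 2, 6, 5, 4} and column 2 has {5, 4}, leaving only 1.
Row 3, column 3: row 3 has {6, 5} and column 3 has {3, 2, 6, 5, 1}, leaving only 4.
Row 3, column 5: row 3 has {6, 5, 4} and column 5 has {3, 2, 5, 4}, leaving only 1.
Row 3, column 6: row 3 has {6, 5, 1, 4} and column 6 has {2, 6, 1, 4}, leaving only 3.
Row 1, column 6: row 1 has {2, 1, 4} and column 6 has {3, 2, 6, 1, 4}, leaving only 5.
Row 3, column 2: row 3 has {3, 6, 5, 1, 4} and column 2 has {5, 1, 4}, leaving only 2.
Row 4, column 4: row 4 has {3, 2, 5, 1, 4} and column 4 has {2, 5}, leaving only 6.
Row 1, column 4: row 1 has {2, 5, 1, 4} and column 4 has {2, 6, 5}, leaving only 3.
Row 1, column 2: row 1 has {3, 2, 5, 1, 4} and column 2 has {2, 5, 1, 4}, leaving only 6.
Row 5, column 1: row 5 has {2, 6, 5, 1} and column 1 has {2, 6, 1, 4}, leaving only 3.
Row 6 already has {2, 4} and column 1 already has {3, 2, 6, 1, 4}, so row 6, column 1 must be 5.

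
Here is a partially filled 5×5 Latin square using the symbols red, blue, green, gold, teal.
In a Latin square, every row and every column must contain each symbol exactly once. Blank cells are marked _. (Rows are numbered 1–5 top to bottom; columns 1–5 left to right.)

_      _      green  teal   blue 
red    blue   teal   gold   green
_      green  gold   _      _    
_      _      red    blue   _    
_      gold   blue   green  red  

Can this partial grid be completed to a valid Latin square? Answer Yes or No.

No row or column among the givens repeats a symbol, and propagating forced cells runs into no contradiction.
One valid completion exists (for instance, gold red green teal blue / red blue teal gold green / blue green gold red teal / green teal red blue gold / teal gold blue green red).

Yes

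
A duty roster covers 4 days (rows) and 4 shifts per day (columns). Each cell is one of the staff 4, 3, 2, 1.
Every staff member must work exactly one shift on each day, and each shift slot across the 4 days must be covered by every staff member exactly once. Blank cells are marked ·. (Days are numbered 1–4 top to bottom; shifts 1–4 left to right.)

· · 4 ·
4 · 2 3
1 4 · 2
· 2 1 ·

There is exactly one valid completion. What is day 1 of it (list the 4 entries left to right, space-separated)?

Day 1, shift 4: day 1 has {4} and shift 4 has {3, 2}, leaving only 1.
Day 1, shift 2: day 1 has {4, 1} and shift 2 has {4, 2}, leaving only 3.
Day 1, shift 1: day 1 has {4, 3, 1} and shift 1 has {4, 1}, leaving only 2.
So day 1 reads: 2 3 4 1.

2 3 4 1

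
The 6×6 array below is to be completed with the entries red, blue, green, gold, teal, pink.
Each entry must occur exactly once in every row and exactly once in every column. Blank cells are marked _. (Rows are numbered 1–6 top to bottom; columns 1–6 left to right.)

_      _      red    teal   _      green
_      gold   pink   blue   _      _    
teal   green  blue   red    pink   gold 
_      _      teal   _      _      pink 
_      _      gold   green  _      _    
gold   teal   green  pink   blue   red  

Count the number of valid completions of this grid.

Row 1, column 1: eliminating its row and column leaves {blue, pink}.
Row 1, column 2: eliminating its row and column leaves {blue, pink}.
Row 1, column 5: eliminating its row and column leaves {gold}.
Row 2, column 1: eliminating its row and column leaves {red, green}.
Row 2, column 5: eliminating its row and column leaves {red, green, teal}.
Row 2, column 6: eliminating its row and column leaves {teal}.
Row 4, column 1: eliminating its row and column leaves {red, blue, green}.
Row 4, column 2: eliminating its row and column leaves {red, blue}.
Row 4, column 4: eliminating its row and column leaves {gold}.
Row 4, column 5: eliminating its row and column leaves {red, green, gold}.
Row 5, column 1: eliminating its row and column leaves {red, blue, pink}.
Row 5, column 2: eliminating its row and column leaves {red, blue, pink}.
Row 5, column 5: eliminating its row and column leaves {red, teal}.
Row 5, column 6: eliminating its row and column leaves {blue, teal}.
Enumerating the assignments across these blanks that avoid any row or column repeat gives 3 completions.

3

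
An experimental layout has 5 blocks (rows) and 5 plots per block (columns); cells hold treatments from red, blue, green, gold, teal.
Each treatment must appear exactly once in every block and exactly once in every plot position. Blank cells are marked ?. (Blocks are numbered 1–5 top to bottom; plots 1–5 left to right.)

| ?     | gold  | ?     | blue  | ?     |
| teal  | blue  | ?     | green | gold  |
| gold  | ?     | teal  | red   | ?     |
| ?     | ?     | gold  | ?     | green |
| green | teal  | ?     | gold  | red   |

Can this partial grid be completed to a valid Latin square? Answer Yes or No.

No block or plot among the givens repeats a symbol, and propagating forced cells runs into no contradiction.
One valid completion exists (for instance, red gold green blue teal / teal blue red green gold / gold green teal red blue / blue red gold teal green / green teal blue gold red).

Yes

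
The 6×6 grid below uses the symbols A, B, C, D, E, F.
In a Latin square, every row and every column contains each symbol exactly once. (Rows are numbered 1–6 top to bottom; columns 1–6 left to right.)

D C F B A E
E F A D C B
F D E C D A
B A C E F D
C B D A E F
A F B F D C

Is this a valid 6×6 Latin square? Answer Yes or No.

No

Row 6 contains F twice (at columns 2 and 4); row 3 is also not a permutation.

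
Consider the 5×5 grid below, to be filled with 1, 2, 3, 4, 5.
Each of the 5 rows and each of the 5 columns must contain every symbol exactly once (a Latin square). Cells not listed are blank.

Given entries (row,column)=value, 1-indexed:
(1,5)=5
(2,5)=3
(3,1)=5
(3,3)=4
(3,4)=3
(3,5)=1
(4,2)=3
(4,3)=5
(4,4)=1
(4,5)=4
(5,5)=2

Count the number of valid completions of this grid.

6

Row 1, column 1: eliminating its row and column leaves {1, 2, 3, 4}.
Row 1, column 2: eliminating its row and column leaves {1, 2, 4}.
Row 1, column 3: eliminating its row and column leaves {1, 2, 3}.
Row 1, column 4: eliminating its row and column leaves {2, 4}.
Row 2, column 1: eliminating its row and column leaves {1, 2, 4}.
Row 2, column 2: eliminating its row and column leaves {1, 2, 4, 5}.
Row 2, column 3: eliminating its row and column leaves {1, 2}.
Row 2, column 4: eliminating its row and column leaves {2, 4, 5}.
Row 3, column 2: eliminating its row and column leaves {2}.
Row 4, column 1: eliminating its row and column leaves {2}.
Row 5, column 1: eliminating its row and column leaves {1, 3, 4}.
Row 5, column 2: eliminating its row and column leaves {1, 4, 5}.
Row 5, column 3: eliminating its row and column leaves {1, 3}.
Row 5, column 4: eliminating its row and column leaves {4, 5}.
Enumerating the assignments across these blanks that avoid any row or column repeat gives 6 completions.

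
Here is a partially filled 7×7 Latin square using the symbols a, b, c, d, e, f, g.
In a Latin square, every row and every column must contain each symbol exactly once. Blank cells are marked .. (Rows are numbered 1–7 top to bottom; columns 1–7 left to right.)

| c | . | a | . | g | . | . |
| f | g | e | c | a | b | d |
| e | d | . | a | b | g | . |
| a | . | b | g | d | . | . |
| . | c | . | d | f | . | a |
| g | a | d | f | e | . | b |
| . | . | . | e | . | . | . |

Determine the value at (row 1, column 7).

Row 1, column 4: row 1 has {a, c, g} and column 4 has {a, c, d, e, f, g}, leaving only b.
Row 5, column 1: row 5 has {a, c, d, f} and column 1 has {a, c, e, f, g}, leaving only b.
Row 5, column 3: row 5 has {a, b, c, d, f} and column 3 has {a, b, d, e}, leaving only g.
Row 5, column 6: row 5 has {a, b, c, d, f, g} and column 6 has {b, g}, leaving only e.
Row 6, column 6: row 6 has {a, b, d, e, f, g} and column 6 has {b, e, g}, leaving only c.
Row 4, column 6: row 4 has {a, b, d, g} and column 6 has {b, c, e, g}, leaving only f.
Row 1, column 6: row 1 has {a, b, c, g} and column 6 has {b, c, e, f, g}, leaving only d.
Row 4, column 2: row 4 has {a, b, d, f, g} and column 2 has {a, c, d, g}, leaving only e.
Row 1, column 2: row 1 has {a, b, c, d, g} and column 2 has {a, c, d, e, g}, leaving only f.
Row 1 already has {a, b, c, d, f, g} and column 7 already has {a, b, d}, so row 1, column 7 must be e.

e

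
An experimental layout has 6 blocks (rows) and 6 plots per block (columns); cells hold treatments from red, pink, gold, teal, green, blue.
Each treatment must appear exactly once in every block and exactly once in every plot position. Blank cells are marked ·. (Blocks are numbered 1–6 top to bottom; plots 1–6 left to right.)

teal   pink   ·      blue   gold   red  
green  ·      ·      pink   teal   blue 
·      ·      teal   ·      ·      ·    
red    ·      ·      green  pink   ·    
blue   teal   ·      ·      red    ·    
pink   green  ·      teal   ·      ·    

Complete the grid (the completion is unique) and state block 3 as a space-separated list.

gold blue teal red green pink

Block 3, plot 1: block 3 has {teal} and plot 1 has {red, pink, teal, green, blue}, leaving only gold.
Block 3, plot 4: block 3 has {gold, teal} and plot 4 has {pink, teal, green, blue}, leaving only red.
Block 3, plot 2: block 3 has {red, gold, teal} and plot 2 has {pink, teal, green}, leaving only blue.
Block 3, plot 5: block 3 has {red, gold, teal, blue} and plot 5 has {red, pink, gold, teal}, leaving only green.
Block 3, plot 6: block 3 has {red, gold, teal, green, blue} and plot 6 has {red, blue}, leaving only pink.
So block 3 reads: gold blue teal red green pink.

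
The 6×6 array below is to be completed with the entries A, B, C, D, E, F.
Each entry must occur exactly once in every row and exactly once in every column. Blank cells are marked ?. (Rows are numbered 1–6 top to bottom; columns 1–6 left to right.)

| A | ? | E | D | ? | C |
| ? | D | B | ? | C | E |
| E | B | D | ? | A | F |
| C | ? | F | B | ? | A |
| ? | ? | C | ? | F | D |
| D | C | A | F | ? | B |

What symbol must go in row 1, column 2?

Row 1 already has {A, C, D, E} and column 2 already has {B, C, D}, so row 1, column 2 must be F.

F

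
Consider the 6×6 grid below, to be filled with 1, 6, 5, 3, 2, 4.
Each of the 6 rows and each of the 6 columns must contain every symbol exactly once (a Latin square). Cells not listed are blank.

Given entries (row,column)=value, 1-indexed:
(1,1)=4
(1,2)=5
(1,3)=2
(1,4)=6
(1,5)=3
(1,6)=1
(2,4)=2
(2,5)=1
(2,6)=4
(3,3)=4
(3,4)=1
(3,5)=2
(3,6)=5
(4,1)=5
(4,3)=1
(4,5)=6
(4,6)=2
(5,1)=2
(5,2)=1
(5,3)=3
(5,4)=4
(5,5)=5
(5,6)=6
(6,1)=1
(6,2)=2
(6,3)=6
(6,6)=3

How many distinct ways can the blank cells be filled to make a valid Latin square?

2

Row 2, column 1: eliminating its row and column leaves {6, 3}.
Row 2, column 2: eliminating its row and column leaves {6, 3}.
Row 2, column 3: eliminating its row and column leaves {5}.
Row 3, column 1: eliminating its row and column leaves {6, 3}.
Row 3, column 2: eliminating its row and column leaves {6, 3}.
Row 4, column 2: eliminating its row and column leaves {3, 4}.
Row 4, column 4: eliminating its row and column leaves {3}.
Row 6, column 4: eliminating its row and column leaves {5}.
Row 6, column 5: eliminating its row and column leaves {4}.
Enumerating the assignments across these blanks that avoid any row or column repeat gives 2 completions.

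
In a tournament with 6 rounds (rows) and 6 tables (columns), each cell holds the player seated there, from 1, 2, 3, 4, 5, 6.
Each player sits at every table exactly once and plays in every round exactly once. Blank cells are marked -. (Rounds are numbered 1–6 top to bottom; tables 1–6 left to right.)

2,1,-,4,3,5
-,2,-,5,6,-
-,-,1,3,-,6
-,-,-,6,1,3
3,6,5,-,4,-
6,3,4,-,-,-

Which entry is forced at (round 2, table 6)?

4

Round 1, table 3: round 1 has {1, 2, 3, 4, 5} and table 3 has {1, 4, 5}, leaving only 6.
Round 2, table 3: round 2 has {2, 5, 6} and table 3 has {1, 4, 5, 6}, leaving only 3.
Round 4, table 3: round 4 has {1, 3, 6} and table 3 has {1, 3, 4, 5, 6}, leaving only 2.
Round 2, table 6 is narrowed to {1, 4}.
If it were 1, then round 4, table 1 would be left with no valid symbol.
So round 2, table 6 must be 4.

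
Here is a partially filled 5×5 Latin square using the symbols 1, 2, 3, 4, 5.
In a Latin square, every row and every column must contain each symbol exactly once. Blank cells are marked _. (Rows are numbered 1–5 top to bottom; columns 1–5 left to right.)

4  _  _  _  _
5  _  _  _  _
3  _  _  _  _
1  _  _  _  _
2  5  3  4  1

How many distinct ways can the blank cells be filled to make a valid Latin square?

56

Row 1, column 2: eliminating its row and column leaves {1, 2, 3}.
Row 1, column 3: eliminating its row and column leaves {1, 2, 5}.
Row 1, column 4: eliminating its row and column leaves {1, 2, 3, 5}.
Row 1, column 5: eliminating its row and column leaves {2, 3, 5}.
Row 2, column 2: eliminating its row and column leaves {1, 2, 3, 4}.
Row 2, column 3: eliminating its row and column leaves {1, 2, 4}.
Row 2, column 4: eliminating its row and column leaves {1, 2, 3}.
Row 2, column 5: eliminating its row and column leaves {2, 3, 4}.
Row 3, column 2: eliminating its row and column leaves {1, 2, 4}.
Row 3, column 3: eliminating its row and column leaves {1, 2, 4, 5}.
Row 3, column 4: eliminating its row and column leaves {1, 2, 5}.
Row 3, column 5: eliminating its row and column leaves {2, 4, 5}.
Row 4, column 2: eliminating its row and column leaves {2, 3, 4}.
Row 4, column 3: eliminating its row and column leaves {2, 4, 5}.
Row 4, column 4: eliminating its row and column leaves {2, 3, 5}.
Row 4, column 5: eliminating its row and column leaves {2, 3, 4, 5}.
Enumerating the assignments across these blanks that avoid any row or column repeat gives 56 completions.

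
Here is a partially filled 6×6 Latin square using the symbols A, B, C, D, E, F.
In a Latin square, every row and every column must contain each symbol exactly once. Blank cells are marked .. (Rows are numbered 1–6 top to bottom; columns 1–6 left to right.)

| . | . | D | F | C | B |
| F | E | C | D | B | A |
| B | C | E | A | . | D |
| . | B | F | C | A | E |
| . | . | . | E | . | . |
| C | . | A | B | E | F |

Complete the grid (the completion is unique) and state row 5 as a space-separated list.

A F B E D C

Row 5, column 3: row 5 has {E} and column 3 has {A, C, D, E, F}, leaving only B.
Row 5, column 6: row 5 has {B, E} and column 6 has {A, B, D, E, F}, leaving only C.
Row 1, column 2: row 1 has {B, C, D, F} and column 2 has {B, C, E}, leaving only A.
Row 1, column 1: row 1 has {A, B, C, D, F} and column 1 has {B, C, F}, leaving only E.
Row 3, column 5: row 3 has {A, B, C, D, E} and column 5 has {A, B, C, E}, leaving only F.
Row 5, column 5: row 5 has {B, C, E} and column 5 has {A, B, C, E, F}, leaving only D.
Row 5, column 1: row 5 has {B, C, D, E} and column 1 has {B, C, E, F}, leaving only A.
Row 5, column 2: row 5 has {A, B, C, D, E} and column 2 has {A, B, C, E}, leaving only F.
So row 5 reads: A F B E D C.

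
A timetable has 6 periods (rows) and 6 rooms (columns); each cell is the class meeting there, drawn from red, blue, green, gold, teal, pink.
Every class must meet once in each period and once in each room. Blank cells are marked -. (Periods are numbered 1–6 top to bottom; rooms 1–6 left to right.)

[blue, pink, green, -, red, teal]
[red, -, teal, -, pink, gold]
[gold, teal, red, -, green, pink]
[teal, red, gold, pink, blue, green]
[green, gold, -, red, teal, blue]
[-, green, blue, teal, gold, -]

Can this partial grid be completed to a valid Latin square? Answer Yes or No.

Yes

No period or room among the givens repeats a symbol, and propagating forced cells runs into no contradiction.
One valid completion exists (for instance, blue pink green gold red teal / red blue teal green pink gold / gold teal red blue green pink / teal red gold pink blue green / green gold pink red teal blue / pink green blue teal gold red).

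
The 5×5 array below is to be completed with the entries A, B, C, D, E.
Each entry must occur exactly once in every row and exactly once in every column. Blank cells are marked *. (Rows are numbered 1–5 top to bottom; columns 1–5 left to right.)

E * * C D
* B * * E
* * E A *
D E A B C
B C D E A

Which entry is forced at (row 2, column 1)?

Row 1, column 2: row 1 has {C, D, E} and column 2 has {B, C, E}, leaving only A.
Row 1, column 3: row 1 has {A, C, D, E} and column 3 has {A, D, E}, leaving only B.
Row 2, column 3: row 2 has {B, E} and column 3 has {A, B, D, E}, leaving only C.
Row 2 already has {B, C, E} and column 1 already has {B, D, E}, so row 2, column 1 must be A.

A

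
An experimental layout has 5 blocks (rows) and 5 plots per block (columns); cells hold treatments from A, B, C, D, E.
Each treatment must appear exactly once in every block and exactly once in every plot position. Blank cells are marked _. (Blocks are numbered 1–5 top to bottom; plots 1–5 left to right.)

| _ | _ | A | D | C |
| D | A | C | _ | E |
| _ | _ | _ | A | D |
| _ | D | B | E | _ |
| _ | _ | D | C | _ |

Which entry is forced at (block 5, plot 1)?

A

Block 2, plot 4: block 2 has {A, C, D, E} and plot 4 has {A, C, D, E}, leaving only B.
Block 3, plot 3: block 3 has {A, D} and plot 3 has {A, B, C, D}, leaving only E.
Block 4, plot 5: block 4 has {B, D, E} and plot 5 has {C, D, E}, leaving only A.
Block 4, plot 1: block 4 has {A, B, D, E} and plot 1 has {D}, leaving only C.
Block 3, plot 1: block 3 has {A, D, E} and plot 1 has {C, D}, leaving only B.
Block 1, plot 1: block 1 has {A, C, D} and plot 1 has {B, C, D}, leaving only E.
Block 5 already has {C, D} and plot 1 already has {B, C, D, E}, so block 5, plot 1 must be A.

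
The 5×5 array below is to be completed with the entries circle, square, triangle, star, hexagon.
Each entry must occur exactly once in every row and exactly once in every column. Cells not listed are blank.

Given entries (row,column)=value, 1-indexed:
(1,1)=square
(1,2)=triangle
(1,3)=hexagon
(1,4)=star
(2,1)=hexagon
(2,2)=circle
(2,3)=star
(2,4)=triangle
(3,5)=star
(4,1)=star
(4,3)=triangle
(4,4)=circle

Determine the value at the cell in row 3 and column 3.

circle

Row 1, column 5: row 1 has {square, triangle, star, hexagon} and column 5 has {star}, leaving only circle.
Row 2, column 5: row 2 has {circle, triangle, star, hexagon} and column 5 has {circle, star}, leaving only square.
Row 4, column 5: row 4 has {circle, triangle, star} and column 5 has {circle, square, star}, leaving only hexagon.
Row 4, column 2: row 4 has {circle, triangle, star, hexagon} and column 2 has {circle, triangle}, leaving only square.
Row 3, column 2: row 3 has {star} and column 2 has {circle, square, triangle}, leaving only hexagon.
Row 3, column 4: row 3 has {star, hexagon} and column 4 has {circle, triangle, star}, leaving only square.
Row 3 already has {square, star, hexagon} and column 3 already has {triangle, star, hexagon}, so row 3, column 3 must be circle.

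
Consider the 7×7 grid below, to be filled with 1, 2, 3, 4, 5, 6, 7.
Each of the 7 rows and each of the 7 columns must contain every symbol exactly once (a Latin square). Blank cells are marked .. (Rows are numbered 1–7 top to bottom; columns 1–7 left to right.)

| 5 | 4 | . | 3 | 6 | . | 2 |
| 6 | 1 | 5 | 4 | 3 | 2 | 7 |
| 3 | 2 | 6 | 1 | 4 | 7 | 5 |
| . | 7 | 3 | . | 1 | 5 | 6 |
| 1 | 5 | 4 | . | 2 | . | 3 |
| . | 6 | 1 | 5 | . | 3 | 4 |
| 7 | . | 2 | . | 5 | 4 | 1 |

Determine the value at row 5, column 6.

Row 5 already has {1, 2, 3, 4, 5} and column 6 already has {2, 3, 4, 5, 7}, so row 5, column 6 must be 6.

6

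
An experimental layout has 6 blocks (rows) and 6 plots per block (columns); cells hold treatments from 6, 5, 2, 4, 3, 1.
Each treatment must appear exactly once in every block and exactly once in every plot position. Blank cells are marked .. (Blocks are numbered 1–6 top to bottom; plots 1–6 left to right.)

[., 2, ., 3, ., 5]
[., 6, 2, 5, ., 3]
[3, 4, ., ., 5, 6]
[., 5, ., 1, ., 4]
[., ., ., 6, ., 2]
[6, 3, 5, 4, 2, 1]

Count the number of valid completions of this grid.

Block 1, plot 1: eliminating its block and plot leaves {4, 1}.
Block 1, plot 3: eliminating its block and plot leaves {6, 4, 1}.
Block 1, plot 5: eliminating its block and plot leaves {6, 4, 1}.
Block 2, plot 1: eliminating its block and plot leaves {4, 1}.
Block 2, plot 5: eliminating its block and plot leaves {4, 1}.
Block 3, plot 3: eliminating its block and plot leaves {1}.
Block 3, plot 4: eliminating its block and plot leaves {2}.
Block 4, plot 1: eliminating its block and plot leaves {2}.
Block 4, plot 3: eliminating its block and plot leaves {6, 3}.
Block 4, plot 5: eliminating its block and plot leaves {6, 3}.
Block 5, plot 1: eliminating its block and plot leaves {5, 4, 1}.
Block 5, plot 2: eliminating its block and plot leaves {1}.
Block 5, plot 3: eliminating its block and plot leaves {4, 3, 1}.
Block 5, plot 5: eliminating its block and plot leaves {4, 3, 1}.
Enumerating the assignments across these blanks that avoid any block or plot repeat gives 3 completions.

3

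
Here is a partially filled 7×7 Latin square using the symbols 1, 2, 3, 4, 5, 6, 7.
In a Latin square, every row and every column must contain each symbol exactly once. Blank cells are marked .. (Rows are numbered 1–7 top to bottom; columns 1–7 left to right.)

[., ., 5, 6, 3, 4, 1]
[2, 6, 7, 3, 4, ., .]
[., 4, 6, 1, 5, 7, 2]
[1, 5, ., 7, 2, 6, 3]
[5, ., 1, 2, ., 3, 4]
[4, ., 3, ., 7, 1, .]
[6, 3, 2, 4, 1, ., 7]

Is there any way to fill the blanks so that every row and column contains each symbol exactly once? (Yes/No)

Row 1, column 1: row 1 has {1, 3, 4, 5, 6} and column 1 has {1, 2, 4, 5, 6}, so it must be 7.
Row 1, column 2: row 1 has {1, 3, 4, 5, 6, 7} and column 2 has {3, 4, 5, 6}, so it must be 2.
Now row 6, column 2: row 6 together with column 2 already contain {1, 2, 3, 4, 5, 6, 7} — every symbol — so nothing can go there. The grid has no valid completion.

No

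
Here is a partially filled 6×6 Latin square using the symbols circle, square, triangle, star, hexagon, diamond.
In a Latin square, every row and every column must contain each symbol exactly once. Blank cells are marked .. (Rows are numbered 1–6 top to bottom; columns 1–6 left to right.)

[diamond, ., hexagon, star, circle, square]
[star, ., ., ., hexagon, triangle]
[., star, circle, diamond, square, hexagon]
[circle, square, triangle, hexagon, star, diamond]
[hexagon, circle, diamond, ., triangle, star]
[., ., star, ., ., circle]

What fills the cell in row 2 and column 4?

Row 1, column 2: row 1 has {circle, square, star, hexagon, diamond} and column 2 has {circle, square, star}, leaving only triangle.
Row 2, column 2: row 2 has {triangle, star, hexagon} and column 2 has {circle, square, triangle, star}, leaving only diamond.
Row 2, column 3: row 2 has {triangle, star, hexagon, diamond} and column 3 has {circle, triangle, star, hexagon, diamond}, leaving only square.
Row 2 already has {square, triangle, star, hexagon, diamond} and column 4 already has {star, hexagon, diamond}, so row 2, column 4 must be circle.

circle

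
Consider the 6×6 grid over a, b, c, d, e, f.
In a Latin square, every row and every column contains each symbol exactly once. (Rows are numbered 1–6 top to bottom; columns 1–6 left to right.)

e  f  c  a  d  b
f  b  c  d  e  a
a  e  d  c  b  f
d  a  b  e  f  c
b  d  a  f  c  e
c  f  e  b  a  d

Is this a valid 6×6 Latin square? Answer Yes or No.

No

Every row is a permutation, but column 3 contains c twice (at rows 1 and 2).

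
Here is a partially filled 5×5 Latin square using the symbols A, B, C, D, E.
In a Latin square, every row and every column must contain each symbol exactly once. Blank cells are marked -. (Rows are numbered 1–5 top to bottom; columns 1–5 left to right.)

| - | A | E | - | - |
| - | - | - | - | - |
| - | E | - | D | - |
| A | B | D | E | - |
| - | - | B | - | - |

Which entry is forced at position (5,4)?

Row 4, column 5: row 4 has {A, B, D, E} and column 5 has {}, leaving only C.
Row 5, column 4 is narrowed to {A, C}.
If it were C, then row 5, column 2 would be left with no valid symbol.
So row 5, column 4 must be A.

A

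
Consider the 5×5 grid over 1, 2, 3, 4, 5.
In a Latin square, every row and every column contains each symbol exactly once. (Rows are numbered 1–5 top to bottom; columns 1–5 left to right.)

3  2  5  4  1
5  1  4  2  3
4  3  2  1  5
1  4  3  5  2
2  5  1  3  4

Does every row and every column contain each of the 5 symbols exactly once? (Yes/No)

Each row is a permutation of the 5 symbols, and so is each column.

Yes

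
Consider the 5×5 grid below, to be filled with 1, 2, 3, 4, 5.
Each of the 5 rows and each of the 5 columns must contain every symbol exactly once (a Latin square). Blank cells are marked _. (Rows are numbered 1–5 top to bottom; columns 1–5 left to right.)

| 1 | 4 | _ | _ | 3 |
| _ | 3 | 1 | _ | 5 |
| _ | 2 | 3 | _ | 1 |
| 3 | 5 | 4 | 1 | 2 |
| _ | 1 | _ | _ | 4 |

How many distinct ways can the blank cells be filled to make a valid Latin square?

2

Row 1, column 3: eliminating its row and column leaves {2, 5}.
Row 1, column 4: eliminating its row and column leaves {2, 5}.
Row 2, column 1: eliminating its row and column leaves {2, 4}.
Row 2, column 4: eliminating its row and column leaves {2, 4}.
Row 3, column 1: eliminating its row and column leaves {4, 5}.
Row 3, column 4: eliminating its row and column leaves {4, 5}.
Row 5, column 1: eliminating its row and column leaves {2, 5}.
Row 5, column 3: eliminating its row and column leaves {2, 5}.
Row 5, column 4: eliminating its row and column leaves {2, 3, 5}.
Enumerating the assignments across these blanks that avoid any row or column repeat gives 2 completions.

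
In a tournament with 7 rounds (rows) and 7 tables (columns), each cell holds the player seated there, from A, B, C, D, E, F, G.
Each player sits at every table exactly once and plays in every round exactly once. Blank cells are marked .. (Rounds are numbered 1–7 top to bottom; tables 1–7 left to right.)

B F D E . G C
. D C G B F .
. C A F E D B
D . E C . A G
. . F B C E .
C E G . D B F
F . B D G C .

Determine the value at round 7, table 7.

Round 1, table 5: round 1 has {B, C, D, E, F, G} and table 5 has {B, C, D, E, G}, leaving only A.
Round 3, table 1: round 3 has {A, B, C, D, E, F} and table 1 has {B, C, D, F}, leaving only G.
Round 4, table 2: round 4 has {A, C, D, E, G} and table 2 has {C, D, E, F}, leaving only B.
Round 4, table 5: round 4 has {A, B, C, D, E, G} and table 5 has {A, B, C, D, E, G}, leaving only F.
Round 5, table 1: round 5 has {B, C, E, F} and table 1 has {B, C, D, F, G}, leaving only A.
Round 2, table 1: round 2 has {B, C, D, F, G} and table 1 has {A, B, C, D, F, G}, leaving only E.
Round 2, table 7: round 2 has {B, C, D, E, F, G} and table 7 has {B, C, F, G}, leaving only A.
Round 7 already has {B, C, D, F, G} and table 7 already has {A, B, C, F, G}, so round 7, table 7 must be E.

E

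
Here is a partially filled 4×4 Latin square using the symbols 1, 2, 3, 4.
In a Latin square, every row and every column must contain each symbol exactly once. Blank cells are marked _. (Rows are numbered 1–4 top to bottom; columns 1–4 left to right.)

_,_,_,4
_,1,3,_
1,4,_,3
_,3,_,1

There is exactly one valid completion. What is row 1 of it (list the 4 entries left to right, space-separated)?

3 2 1 4

Row 1, column 2: row 1 has {4} and column 2 has {1, 3, 4}, leaving only 2.
Row 1, column 1: row 1 has {2, 4} and column 1 has {1}, leaving only 3.
Row 1, column 3: row 1 has {2, 3, 4} and column 3 has {3}, leaving only 1.
So row 1 reads: 3 2 1 4.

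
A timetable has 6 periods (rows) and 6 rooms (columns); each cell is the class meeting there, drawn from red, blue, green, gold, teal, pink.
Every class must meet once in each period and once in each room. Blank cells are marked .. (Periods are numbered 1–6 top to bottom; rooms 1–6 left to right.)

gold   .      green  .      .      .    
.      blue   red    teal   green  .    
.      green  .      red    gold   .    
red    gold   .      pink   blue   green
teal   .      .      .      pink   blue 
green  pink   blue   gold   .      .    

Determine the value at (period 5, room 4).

green

Period 5 already has {blue, teal, pink} and room 4 already has {red, gold, teal, pink}, so period 5, room 4 must be green.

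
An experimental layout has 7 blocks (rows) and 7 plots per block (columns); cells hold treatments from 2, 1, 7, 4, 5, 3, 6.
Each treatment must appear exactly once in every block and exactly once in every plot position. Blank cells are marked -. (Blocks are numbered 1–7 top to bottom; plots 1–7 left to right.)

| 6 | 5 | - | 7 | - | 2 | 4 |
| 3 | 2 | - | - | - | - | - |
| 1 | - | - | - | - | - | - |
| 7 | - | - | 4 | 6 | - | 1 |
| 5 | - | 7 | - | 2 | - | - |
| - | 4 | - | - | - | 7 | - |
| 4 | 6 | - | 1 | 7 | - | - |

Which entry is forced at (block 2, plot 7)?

Block 4, plot 2: block 4 has {1, 7, 4, 6} and plot 2 has {2, 4, 5, 6}, leaving only 3.
Block 3, plot 2: block 3 has {1} and plot 2 has {2, 4, 5, 3, 6}, leaving only 7.
Block 4, plot 6: block 4 has {1, 7, 4, 3, 6} and plot 6 has {2, 7}, leaving only 5.
Block 4, plot 3: block 4 has {1, 7, 4, 5, 3, 6} and plot 3 has {7}, leaving only 2.
Block 5, plot 2: block 5 has {2, 7, 5} and plot 2 has {2, 7, 4, 5, 3, 6}, leaving only 1.
Block 6, plot 1: block 6 has {7, 4} and plot 1 has {1, 7, 4, 5, 3, 6}, leaving only 2.
Block 7, plot 6: block 7 has {1, 7, 4, 6} and plot 6 has {2, 7, 5}, leaving only 3.
Block 7, plot 3: block 7 has {1, 7, 4, 3, 6} and plot 3 has {2, 7}, leaving only 5.
Block 7, plot 7: block 7 has {1, 7, 4, 5, 3, 6} and plot 7 has {1, 4}, leaving only 2.
Block 2, plot 7 is narrowed to {7, 5, 6}.
If it were 5, then block 6, plot 7 would be left with no valid symbol.
If it were 6, then block 6, plot 7 would be left with no valid symbol.
So block 2, plot 7 must be 7.

7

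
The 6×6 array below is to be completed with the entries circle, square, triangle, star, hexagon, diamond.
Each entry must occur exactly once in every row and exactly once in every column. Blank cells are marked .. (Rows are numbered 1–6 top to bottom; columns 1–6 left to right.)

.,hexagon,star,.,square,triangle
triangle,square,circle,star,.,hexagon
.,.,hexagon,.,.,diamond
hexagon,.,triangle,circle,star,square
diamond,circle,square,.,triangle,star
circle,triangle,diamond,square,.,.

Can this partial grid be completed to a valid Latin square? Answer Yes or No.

No

Row 1, column 1: row 1 together with column 1 already contain {circle, square, triangle, star, hexagon, diamond} — every symbol — so nothing can go there. The grid has no valid completion.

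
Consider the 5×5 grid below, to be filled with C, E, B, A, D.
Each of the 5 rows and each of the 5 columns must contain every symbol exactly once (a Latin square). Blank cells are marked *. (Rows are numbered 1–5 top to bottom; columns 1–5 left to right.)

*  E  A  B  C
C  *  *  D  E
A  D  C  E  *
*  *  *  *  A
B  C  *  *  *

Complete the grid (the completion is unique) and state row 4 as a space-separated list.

E B D C A

Row 4, column 2: row 4 has {A} and column 2 has {C, E, D}, leaving only B.
Row 4, column 4: row 4 has {B, A} and column 4 has {E, B, D}, leaving only C.
Row 1, column 1: row 1 has {C, E, B, A} and column 1 has {C, B, A}, leaving only D.
Row 4, column 1: row 4 has {C, B, A} and column 1 has {C, B, A, D}, leaving only E.
Row 4, column 3: row 4 has {C, E, B, A} and column 3 has {C, A}, leaving only D.
So row 4 reads: E B D C A.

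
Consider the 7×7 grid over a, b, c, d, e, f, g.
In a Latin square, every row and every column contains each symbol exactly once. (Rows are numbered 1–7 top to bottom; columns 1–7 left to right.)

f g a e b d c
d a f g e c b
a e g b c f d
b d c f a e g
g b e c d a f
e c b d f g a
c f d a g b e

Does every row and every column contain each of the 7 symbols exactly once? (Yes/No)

Yes

Each row is a permutation of the 7 symbols, and so is each column.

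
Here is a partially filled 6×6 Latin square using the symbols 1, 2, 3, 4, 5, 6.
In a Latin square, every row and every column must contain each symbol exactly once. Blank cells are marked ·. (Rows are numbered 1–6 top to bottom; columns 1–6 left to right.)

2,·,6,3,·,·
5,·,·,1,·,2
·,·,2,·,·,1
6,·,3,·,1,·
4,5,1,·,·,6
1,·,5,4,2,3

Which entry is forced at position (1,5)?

4

Row 2, column 3: row 2 has {1, 2, 5} and column 3 has {1, 2, 3, 5, 6}, leaving only 4.
Row 3, column 1: row 3 has {1, 2} and column 1 has {1, 2, 4, 5, 6}, leaving only 3.
Row 5, column 4: row 5 has {1, 4, 5, 6} and column 4 has {1, 3, 4}, leaving only 2.
Row 4, column 4: row 4 has {1, 3, 6} and column 4 has {1, 2, 3, 4}, leaving only 5.
Row 3, column 4: row 3 has {1, 2, 3} and column 4 has {1, 2, 3, 4, 5}, leaving only 6.
Row 3, column 2: row 3 has {1, 2, 3, 6} and column 2 has {5}, leaving only 4.
Row 1, column 2: row 1 has {2, 3, 6} and column 2 has {4, 5}, leaving only 1.
Row 3, column 5: row 3 has {1, 2, 3, 4, 6} and column 5 has {1, 2}, leaving only 5.
Row 1 already has {1, 2, 3, 6} and column 5 already has {1, 2, 5}, so row 1, column 5 must be 4.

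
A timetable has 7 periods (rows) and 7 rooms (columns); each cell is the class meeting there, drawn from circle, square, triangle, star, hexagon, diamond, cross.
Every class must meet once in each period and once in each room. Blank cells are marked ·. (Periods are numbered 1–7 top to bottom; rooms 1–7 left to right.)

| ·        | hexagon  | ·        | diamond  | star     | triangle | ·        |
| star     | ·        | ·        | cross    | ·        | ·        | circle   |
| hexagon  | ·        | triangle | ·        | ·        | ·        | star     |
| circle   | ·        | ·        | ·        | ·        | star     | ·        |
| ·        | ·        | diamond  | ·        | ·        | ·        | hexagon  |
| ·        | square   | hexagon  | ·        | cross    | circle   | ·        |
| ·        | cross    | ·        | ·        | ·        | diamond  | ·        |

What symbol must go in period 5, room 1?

Period 2, room 3: period 2 has {circle, star, cross} and room 3 has {triangle, hexagon, diamond}, leaving only square.
Period 2, room 6: period 2 has {circle, square, star, cross} and room 6 has {circle, triangle, star, diamond}, leaving only hexagon.
Period 4, room 3: period 4 has {circle, star} and room 3 has {square, triangle, hexagon, diamond}, leaving only cross.
Period 1, room 3: period 1 has {triangle, star, hexagon, diamond} and room 3 has {square, triangle, hexagon, diamond, cross}, leaving only circle.
Period 7, room 3: period 7 has {diamond, cross} and room 3 has {circle, square, triangle, hexagon, diamond, cross}, leaving only star.
Period 5, room 1 is narrowed to {square, triangle, cross}.
If it were square, then period 3, room 5 would be left with no valid symbol.
If it were triangle, then period 7, room 7 would be left with no valid symbol.
So period 5, room 1 must be cross.

cross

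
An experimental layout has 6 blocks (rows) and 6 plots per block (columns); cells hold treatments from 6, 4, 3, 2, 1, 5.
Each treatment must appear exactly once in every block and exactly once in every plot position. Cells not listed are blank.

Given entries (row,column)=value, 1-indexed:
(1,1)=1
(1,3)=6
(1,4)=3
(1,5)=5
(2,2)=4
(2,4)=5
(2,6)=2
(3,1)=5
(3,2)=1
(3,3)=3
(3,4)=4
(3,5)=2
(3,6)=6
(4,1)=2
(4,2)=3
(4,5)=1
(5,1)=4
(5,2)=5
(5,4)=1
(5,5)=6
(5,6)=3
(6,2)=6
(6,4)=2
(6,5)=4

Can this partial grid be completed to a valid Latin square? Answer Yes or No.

No block or plot among the givens repeats a symbol, and propagating forced cells runs into no contradiction.
One valid completion exists (for instance, 1 2 6 3 5 4 / 6 4 1 5 3 2 / 5 1 3 4 2 6 / 2 3 4 6 1 5 / 4 5 2 1 6 3 / 3 6 5 2 4 1).

Yes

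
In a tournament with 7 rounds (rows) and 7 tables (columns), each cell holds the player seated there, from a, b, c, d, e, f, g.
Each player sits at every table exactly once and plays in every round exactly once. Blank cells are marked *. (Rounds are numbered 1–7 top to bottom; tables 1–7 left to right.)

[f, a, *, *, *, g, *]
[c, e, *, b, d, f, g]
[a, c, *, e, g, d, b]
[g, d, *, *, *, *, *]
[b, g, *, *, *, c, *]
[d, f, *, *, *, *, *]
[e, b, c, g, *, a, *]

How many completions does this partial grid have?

Round 1, table 3: eliminating its round and table leaves {b, d, e}.
Round 1, table 4: eliminating its round and table leaves {c, d}.
Round 1, table 5: eliminating its round and table leaves {b, c, e}.
Round 1, table 7: eliminating its round and table leaves {c, d, e}.
Round 2, table 3: eliminating its round and table leaves {a}.
Round 3, table 3: eliminating its round and table leaves {f}.
Round 4, table 3: eliminating its round and table leaves {a, b, e, f}.
Round 4, table 4: eliminating its round and table leaves {a, c, f}.
Round 4, table 5: eliminating its round and table leaves {a, b, c, e, f}.
Round 4, table 6: eliminating its round and table leaves {b, e}.
Round 4, table 7: eliminating its round and table leaves {a, c, e, f}.
Round 5, table 3: eliminating its round and table leaves {a, d, e, f}.
Round 5, table 4: eliminating its round and table leaves {a, d, f}.
Round 5, table 5: eliminating its round and table leaves {a, e, f}.
Round 5, table 7: eliminating its round and table leaves {a, d, e, f}.
Round 6, table 3: eliminating its round and table leaves {a, b, e, g}.
Round 6, table 4: eliminating its round and table leaves {a, c}.
Round 6, table 5: eliminating its round and table leaves {a, b, c, e}.
Round 6, table 6: eliminating its round and table leaves {b, e}.
Round 6, table 7: eliminating its round and table leaves {a, c, e}.
Round 7, table 5: eliminating its round and table leaves {f}.
Round 7, table 7: eliminating its round and table leaves {d, f}.
Enumerating the assignments across these blanks that avoid any round or table repeat gives 8 completions.

8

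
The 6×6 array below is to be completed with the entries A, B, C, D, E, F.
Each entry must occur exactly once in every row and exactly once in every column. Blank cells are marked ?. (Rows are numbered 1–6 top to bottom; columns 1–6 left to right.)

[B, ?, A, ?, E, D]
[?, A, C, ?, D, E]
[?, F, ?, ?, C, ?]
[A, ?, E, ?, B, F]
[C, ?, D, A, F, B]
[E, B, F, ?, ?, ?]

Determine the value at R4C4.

C

Row 1, column 2: row 1 has {A, B, D, E} and column 2 has {A, B, F}, leaving only C.
Row 1, column 4: row 1 has {A, B, C, D, E} and column 4 has {A}, leaving only F.
Row 2, column 1: row 2 has {A, C, D, E} and column 1 has {A, B, C, E}, leaving only F.
Row 2, column 4: row 2 has {A, C, D, E, F} and column 4 has {A, F}, leaving only B.
Row 3, column 1: row 3 has {C, F} and column 1 has {A, B, C, E, F}, leaving only D.
Row 3, column 3: row 3 has {C, D, F} and column 3 has {A, C, D, E, F}, leaving only B.
Row 3, column 4: row 3 has {B, C, D, F} and column 4 has {A, B, F}, leaving only E.
Row 3, column 6: row 3 has {B, C, D, E, F} and column 6 has {B, D, E, F}, leaving only A.
Row 4, column 2: row 4 has {A, B, E, F} and column 2 has {A, B, C, F}, leaving only D.
Row 4 already has {A, B, D, E, F} and column 4 already has {A, B, E, F}, so row 4, column 4 must be C.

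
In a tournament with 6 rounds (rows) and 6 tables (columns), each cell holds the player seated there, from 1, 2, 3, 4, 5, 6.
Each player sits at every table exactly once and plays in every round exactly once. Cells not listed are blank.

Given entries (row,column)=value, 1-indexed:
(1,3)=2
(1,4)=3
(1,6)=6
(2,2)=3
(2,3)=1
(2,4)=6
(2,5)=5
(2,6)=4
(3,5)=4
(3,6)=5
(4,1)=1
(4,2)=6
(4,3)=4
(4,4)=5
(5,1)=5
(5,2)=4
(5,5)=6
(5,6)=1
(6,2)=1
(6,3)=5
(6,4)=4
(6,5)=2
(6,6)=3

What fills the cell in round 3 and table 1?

Round 1, table 1: round 1 has {2, 3, 6} and table 1 has {1, 5}, leaving only 4.
Round 1, table 2: round 1 has {2, 3, 4, 6} and table 2 has {1, 3, 4, 6}, leaving only 5.
Round 1, table 5: round 1 has {2, 3, 4, 5, 6} and table 5 has {2, 4, 5, 6}, leaving only 1.
Round 2, table 1: round 2 has {1, 3, 4, 5, 6} and table 1 has {1, 4, 5}, leaving only 2.
Round 3, table 2: round 3 has {4, 5} and table 2 has {1, 3, 4, 5, 6}, leaving only 2.
Round 3, table 4: round 3 has {2, 4, 5} and table 4 has {3, 4, 5, 6}, leaving only 1.
Round 4, table 5: round 4 has {1, 4, 5, 6} and table 5 has {1, 2, 4, 5, 6}, leaving only 3.
Round 4, table 6: round 4 has {1, 3, 4, 5, 6} and table 6 has {1, 3, 4, 5, 6}, leaving only 2.
Round 5, table 3: round 5 has {1, 4, 5, 6} and table 3 has {1, 2, 4, 5}, leaving only 3.
Round 3, table 3: round 3 has {1, 2, 4, 5} and table 3 has {1, 2, 3, 4, 5}, leaving only 6.
Round 3 already has {1, 2, 4, 5, 6} and table 1 already has {1, 2, 4, 5}, so round 3, table 1 must be 3.

3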